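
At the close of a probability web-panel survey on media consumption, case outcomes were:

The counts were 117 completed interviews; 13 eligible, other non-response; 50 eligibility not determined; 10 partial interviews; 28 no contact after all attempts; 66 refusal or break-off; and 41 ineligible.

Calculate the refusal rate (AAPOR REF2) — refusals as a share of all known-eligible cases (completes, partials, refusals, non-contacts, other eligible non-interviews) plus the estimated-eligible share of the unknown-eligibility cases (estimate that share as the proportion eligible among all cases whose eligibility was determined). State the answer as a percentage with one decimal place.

23.9%

Top = 66
Determined eligible = 117 + 10 + 66 + 28 + 13 = 234
e = 234 / (234 + 41) = 234 / 275 = 0.8509
e × U = 0.8509 × 50 = 42.55
Denominator = 234 + 42.55 = 276.55
REF2 = 66 / 276.55 = 0.2387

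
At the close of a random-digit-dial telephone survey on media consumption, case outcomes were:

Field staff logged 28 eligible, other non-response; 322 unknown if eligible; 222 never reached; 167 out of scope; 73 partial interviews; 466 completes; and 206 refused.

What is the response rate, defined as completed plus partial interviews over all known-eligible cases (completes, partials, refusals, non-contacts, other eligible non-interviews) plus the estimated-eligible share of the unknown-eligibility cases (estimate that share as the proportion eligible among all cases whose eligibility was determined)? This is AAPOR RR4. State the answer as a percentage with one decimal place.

42.4%

Num → 466 + 73 = 539
Eligible (known) → 466 + 73 + 206 + 222 + 28 = 995
e = 995 / (995 + 167) = 995 / 1162 = 0.8563
Eligible share of unknowns → 0.8563 × 322 = 275.73
Base → 995 + 275.73 = 1270.73
RR4 = 539 / 1270.73 = 0.4242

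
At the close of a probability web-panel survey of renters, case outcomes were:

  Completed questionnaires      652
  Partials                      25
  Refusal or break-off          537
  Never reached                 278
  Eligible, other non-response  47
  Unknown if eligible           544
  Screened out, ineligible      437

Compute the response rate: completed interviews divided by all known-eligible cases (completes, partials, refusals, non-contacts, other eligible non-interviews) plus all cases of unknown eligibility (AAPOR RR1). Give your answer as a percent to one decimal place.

31.3%

Num → 652
Base → 652 + 25 + 537 + 278 + 47 + 544 = 2083
RR1 = 652 / 2083 = 0.3130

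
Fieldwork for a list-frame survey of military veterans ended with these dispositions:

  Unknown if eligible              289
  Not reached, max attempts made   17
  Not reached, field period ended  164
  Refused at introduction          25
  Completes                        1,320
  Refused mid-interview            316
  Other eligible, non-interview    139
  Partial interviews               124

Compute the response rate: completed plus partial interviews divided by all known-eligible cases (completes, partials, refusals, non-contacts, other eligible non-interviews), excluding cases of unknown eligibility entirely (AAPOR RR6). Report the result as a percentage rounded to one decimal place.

68.6%

Refusal or break-off = 25 + 316 = 341
No contact after all attempts = 164 + 17 = 181
Numerator → 1320 + 124 = 1444
Denominator → 1320 + 124 + 341 + 181 + 139 = 2105
RR6 = 1444 / 2105 = 0.6860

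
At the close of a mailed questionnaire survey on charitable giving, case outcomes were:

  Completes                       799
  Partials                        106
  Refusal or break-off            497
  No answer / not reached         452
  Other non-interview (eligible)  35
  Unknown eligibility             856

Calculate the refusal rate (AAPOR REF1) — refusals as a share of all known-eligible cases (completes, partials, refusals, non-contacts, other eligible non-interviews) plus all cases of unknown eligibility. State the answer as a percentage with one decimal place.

18.1%

Num → 497
Denom → 799 + 106 + 497 + 452 + 35 + 856 = 2745
REF1 = 497 / 2745 = 0.1811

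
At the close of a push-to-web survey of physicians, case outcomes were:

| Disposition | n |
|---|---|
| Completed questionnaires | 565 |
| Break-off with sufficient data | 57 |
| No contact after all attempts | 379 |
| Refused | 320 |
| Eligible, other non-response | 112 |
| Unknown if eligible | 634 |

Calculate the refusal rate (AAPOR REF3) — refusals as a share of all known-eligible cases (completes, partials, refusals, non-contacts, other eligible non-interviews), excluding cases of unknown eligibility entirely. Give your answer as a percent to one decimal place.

22.3%

Top: 320
Base: 565 + 57 + 320 + 379 + 112 = 1433
REF3 = 320 / 1433 = 0.2233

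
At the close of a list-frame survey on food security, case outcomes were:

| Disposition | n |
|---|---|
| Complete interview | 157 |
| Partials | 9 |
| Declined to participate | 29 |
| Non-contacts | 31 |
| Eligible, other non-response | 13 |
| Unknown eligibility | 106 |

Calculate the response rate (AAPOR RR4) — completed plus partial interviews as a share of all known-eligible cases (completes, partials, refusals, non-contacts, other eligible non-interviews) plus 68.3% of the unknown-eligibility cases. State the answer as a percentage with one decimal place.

Numerator → 157 + 9 = 166
Determined eligible → 157 + 9 + 29 + 31 + 13 = 239
e × U → 0.6830 × 106 = 72.40
Denominator → 239 + 72.40 = 311.40
RR4 = 166 / 311.40 = 0.5331

53.3%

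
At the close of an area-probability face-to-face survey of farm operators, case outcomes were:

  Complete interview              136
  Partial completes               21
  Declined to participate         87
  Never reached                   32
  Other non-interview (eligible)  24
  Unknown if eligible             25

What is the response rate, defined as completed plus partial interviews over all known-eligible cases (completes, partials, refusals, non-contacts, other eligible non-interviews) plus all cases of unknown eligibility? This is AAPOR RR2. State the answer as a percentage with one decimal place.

Top = 136 + 21 = 157
Denom = 136 + 21 + 87 + 32 + 24 + 25 = 325
RR2 = 157 / 325 = 0.4831

48.3%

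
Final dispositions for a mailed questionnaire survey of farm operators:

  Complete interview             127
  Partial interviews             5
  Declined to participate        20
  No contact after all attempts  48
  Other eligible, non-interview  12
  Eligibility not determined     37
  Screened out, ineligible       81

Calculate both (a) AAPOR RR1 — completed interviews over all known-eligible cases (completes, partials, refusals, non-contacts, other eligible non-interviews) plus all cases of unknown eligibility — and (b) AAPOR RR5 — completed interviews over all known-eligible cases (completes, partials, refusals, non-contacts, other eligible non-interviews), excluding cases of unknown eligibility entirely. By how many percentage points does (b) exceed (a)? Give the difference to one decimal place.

8.9

Numerator: 127
Denom: 127 + 5 + 20 + 48 + 12 + 37 = 249
RR1 = 127 / 249 = 0.5100
Denom: 127 + 5 + 20 + 48 + 12 = 212
RR5 = 127 / 212 = 0.5991
Difference = 59.91 − 51.00 = 8.91 percentage points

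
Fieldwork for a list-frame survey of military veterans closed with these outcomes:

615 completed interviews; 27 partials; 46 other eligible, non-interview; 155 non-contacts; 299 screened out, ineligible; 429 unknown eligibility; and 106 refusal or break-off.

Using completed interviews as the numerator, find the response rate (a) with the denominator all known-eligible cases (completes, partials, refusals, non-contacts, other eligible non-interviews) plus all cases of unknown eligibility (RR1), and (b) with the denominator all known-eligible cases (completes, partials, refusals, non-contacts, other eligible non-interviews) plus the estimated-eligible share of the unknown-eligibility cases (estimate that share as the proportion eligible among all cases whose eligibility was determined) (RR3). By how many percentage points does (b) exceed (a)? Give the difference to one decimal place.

Top → 615
Denominator → 615 + 27 + 106 + 155 + 46 + 429 = 1378
RR1 = 615 / 1378 = 0.4463
Determined eligible → 615 + 27 + 106 + 155 + 46 = 949
e = 949 / (949 + 299) = 949 / 1248 = 0.7604
Estimated eligible among unknowns → 0.7604 × 429 = 326.21
Denominator → 949 + 326.21 = 1275.21
RR3 = 615 / 1275.21 = 0.4823
Difference = 48.23 − 44.63 = 3.60 percentage points

3.6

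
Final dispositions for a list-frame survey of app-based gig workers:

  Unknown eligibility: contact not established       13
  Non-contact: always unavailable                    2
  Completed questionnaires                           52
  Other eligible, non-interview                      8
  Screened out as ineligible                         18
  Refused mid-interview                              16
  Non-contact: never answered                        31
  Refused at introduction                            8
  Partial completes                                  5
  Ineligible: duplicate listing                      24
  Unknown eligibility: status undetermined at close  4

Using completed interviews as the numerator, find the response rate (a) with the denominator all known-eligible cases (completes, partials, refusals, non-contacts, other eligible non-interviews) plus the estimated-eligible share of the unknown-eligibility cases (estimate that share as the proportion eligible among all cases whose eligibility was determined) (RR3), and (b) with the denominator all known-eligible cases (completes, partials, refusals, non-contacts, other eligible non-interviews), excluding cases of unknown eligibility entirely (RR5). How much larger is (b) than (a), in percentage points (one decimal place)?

4.0

Refusals = 8 + 16 = 24
Never reached = 31 + 2 = 33
Eligibility not determined = 13 + 4 = 17
Ineligible = 18 + 24 = 42
Numerator = 52
Determined eligible = 52 + 5 + 24 + 33 + 8 = 122
e = 122 / (122 + 42) = 122 / 164 = 0.7439
Eligible share of unknowns = 0.7439 × 17 = 12.65
Denom = 122 + 12.65 = 134.65
RR3 = 52 / 134.65 = 0.3862
Denom = 52 + 5 + 24 + 33 + 8 = 122
RR5 = 52 / 122 = 0.4262
Difference = 42.62 − 38.62 = 4.00 percentage points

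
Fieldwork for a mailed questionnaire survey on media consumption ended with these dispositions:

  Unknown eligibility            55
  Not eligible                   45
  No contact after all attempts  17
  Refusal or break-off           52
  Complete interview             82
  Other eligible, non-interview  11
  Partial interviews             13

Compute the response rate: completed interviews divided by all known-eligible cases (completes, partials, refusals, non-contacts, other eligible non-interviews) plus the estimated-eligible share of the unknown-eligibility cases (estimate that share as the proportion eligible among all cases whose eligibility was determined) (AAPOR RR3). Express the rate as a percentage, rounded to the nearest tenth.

Top → 82
Known eligible → 82 + 13 + 52 + 17 + 11 = 175
e = 175 / (175 + 45) = 175 / 220 = 0.7955
Eligible share of unknowns → 0.7955 × 55 = 43.75
Base → 175 + 43.75 = 218.75
RR3 = 82 / 218.75 = 0.3749

37.5%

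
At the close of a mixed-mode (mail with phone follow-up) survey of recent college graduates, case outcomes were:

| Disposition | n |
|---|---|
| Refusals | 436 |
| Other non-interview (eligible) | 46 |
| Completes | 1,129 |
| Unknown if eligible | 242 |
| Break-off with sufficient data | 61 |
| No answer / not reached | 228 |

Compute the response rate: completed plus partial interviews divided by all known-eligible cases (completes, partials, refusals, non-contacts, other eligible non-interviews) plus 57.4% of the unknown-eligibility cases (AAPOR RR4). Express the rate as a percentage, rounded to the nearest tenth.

Top: 1129 + 61 = 1190
Determined eligible: 1129 + 61 + 436 + 228 + 46 = 1900
Estimated eligible among unknowns: 0.5740 × 242 = 138.91
Denominator: 1900 + 138.91 = 2038.91
RR4 = 1190 / 2038.91 = 0.5836

58.4%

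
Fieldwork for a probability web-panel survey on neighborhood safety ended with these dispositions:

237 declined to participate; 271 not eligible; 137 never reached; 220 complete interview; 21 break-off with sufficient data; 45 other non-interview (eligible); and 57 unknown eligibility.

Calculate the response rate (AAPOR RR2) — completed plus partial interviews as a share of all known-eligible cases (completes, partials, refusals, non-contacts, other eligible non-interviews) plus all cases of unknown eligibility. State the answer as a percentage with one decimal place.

Numerator → 220 + 21 = 241
Denominator → 220 + 21 + 237 + 137 + 45 + 57 = 717
RR2 = 241 / 717 = 0.3361

33.6%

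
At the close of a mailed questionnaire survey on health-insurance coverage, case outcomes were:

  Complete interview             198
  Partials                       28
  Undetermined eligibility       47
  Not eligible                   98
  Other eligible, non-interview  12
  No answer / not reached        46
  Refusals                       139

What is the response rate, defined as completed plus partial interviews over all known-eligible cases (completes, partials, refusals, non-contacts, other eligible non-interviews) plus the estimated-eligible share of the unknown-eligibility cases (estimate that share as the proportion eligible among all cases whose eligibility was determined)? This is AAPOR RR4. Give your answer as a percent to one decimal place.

Num = 198 + 28 = 226
Known eligible = 198 + 28 + 139 + 46 + 12 = 423
e = 423 / (423 + 98) = 423 / 521 = 0.8119
e × U = 0.8119 × 47 = 38.16
Base = 423 + 38.16 = 461.16
RR4 = 226 / 461.16 = 0.4901

49.0%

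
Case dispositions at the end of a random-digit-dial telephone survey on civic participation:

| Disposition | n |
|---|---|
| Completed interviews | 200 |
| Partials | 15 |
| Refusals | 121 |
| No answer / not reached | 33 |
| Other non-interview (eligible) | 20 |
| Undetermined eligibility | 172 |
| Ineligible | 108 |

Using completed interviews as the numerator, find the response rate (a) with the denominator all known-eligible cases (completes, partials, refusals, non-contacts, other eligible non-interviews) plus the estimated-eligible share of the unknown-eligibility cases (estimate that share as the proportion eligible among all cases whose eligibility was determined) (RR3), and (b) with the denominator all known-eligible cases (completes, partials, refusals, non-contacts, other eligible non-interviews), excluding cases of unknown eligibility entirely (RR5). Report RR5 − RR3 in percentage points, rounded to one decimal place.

Top: 200
Eligible (known): 200 + 15 + 121 + 33 + 20 = 389
e = 389 / (389 + 108) = 389 / 497 = 0.7827
e × U: 0.7827 × 172 = 134.62
Denom: 389 + 134.62 = 523.62
RR3 = 200 / 523.62 = 0.3820
Denom: 200 + 15 + 121 + 33 + 20 = 389
RR5 = 200 / 389 = 0.5141
Difference = 51.41 − 38.20 = 13.21 percentage points

13.2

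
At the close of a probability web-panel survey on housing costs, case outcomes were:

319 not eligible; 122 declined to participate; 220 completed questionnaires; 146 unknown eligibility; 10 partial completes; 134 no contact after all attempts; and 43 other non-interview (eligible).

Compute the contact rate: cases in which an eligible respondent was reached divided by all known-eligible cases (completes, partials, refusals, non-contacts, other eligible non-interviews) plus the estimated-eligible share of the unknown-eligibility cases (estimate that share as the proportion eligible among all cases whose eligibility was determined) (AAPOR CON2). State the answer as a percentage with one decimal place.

Numerator: 220 + 10 + 122 + 43 = 395
Determined eligible: 220 + 10 + 122 + 134 + 43 = 529
e = 529 / (529 + 319) = 529 / 848 = 0.6238
Estimated eligible among unknowns: 0.6238 × 146 = 91.07
Denominator: 529 + 91.07 = 620.07
CON2 = 395 / 620.07 = 0.6370

63.7%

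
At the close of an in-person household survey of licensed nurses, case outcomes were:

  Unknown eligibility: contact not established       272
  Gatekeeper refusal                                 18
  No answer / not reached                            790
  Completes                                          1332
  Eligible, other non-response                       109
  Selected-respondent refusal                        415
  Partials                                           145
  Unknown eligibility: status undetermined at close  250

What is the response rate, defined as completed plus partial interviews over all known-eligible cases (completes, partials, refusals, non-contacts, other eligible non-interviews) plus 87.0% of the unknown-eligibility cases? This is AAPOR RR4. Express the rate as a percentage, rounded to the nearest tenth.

45.3%

Refusals = 18 + 415 = 433
Undetermined eligibility = 272 + 250 = 522
Num: 1332 + 145 = 1477
Known eligible: 1332 + 145 + 433 + 790 + 109 = 2809
Eligible share of unknowns: 0.8700 × 522 = 454.14
Base: 2809 + 454.14 = 3263.14
RR4 = 1477 / 3263.14 = 0.4526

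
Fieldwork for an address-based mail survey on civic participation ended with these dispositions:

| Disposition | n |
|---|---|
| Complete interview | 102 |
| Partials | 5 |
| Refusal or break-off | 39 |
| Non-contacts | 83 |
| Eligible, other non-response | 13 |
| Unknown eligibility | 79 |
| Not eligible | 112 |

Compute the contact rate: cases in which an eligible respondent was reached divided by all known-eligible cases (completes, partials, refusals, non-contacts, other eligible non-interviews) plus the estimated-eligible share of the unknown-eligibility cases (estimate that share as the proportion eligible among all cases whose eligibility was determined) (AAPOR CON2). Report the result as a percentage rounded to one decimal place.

Numerator: 102 + 5 + 39 + 13 = 159
Determined eligible: 102 + 5 + 39 + 83 + 13 = 242
e = 242 / (242 + 112) = 242 / 354 = 0.6836
e × U: 0.6836 × 79 = 54.00
Base: 242 + 54.00 = 296.00
CON2 = 159 / 296.00 = 0.5372

53.7%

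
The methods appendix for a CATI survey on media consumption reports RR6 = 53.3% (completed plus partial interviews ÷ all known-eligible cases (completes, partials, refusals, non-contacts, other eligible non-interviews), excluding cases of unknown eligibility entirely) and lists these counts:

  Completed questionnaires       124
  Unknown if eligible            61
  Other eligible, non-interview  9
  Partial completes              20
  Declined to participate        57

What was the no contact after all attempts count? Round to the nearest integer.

Numerator = 124 + 20 = 144
RR6 = 144 / D = 0.533
D = 144 / 0.533 = 270.2
Rest of base = 210
no contact after all attempts = 270.2 − 210 ≈ 60

60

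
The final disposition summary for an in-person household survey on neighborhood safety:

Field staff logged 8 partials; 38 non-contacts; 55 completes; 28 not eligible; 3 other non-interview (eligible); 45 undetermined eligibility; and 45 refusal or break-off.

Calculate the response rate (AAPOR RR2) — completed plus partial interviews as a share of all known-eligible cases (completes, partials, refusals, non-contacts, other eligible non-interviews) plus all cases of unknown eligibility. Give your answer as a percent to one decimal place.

32.5%

Num: 55 + 8 = 63
Denominator: 55 + 8 + 45 + 38 + 3 + 45 = 194
RR2 = 63 / 194 = 0.3247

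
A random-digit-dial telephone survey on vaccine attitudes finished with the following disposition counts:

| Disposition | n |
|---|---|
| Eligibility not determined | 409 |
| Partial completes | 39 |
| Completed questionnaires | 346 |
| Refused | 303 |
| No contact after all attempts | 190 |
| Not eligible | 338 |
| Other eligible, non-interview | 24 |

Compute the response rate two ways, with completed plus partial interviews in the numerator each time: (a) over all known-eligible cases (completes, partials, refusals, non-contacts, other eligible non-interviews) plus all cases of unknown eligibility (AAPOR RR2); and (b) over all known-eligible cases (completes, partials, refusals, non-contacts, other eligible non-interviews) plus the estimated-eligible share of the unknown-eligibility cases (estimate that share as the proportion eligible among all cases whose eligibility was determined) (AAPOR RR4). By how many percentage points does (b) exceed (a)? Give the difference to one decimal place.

Num → 346 + 39 = 385
Base → 346 + 39 + 303 + 190 + 24 + 409 = 1311
RR2 = 385 / 1311 = 0.2937
Determined eligible → 346 + 39 + 303 + 190 + 24 = 902
e = 902 / (902 + 338) = 902 / 1240 = 0.7274
Estimated eligible among unknowns → 0.7274 × 409 = 297.51
Base → 902 + 297.51 = 1199.51
RR4 = 385 / 1199.51 = 0.3210
Difference = 32.10 − 29.37 = 2.73 percentage points

2.7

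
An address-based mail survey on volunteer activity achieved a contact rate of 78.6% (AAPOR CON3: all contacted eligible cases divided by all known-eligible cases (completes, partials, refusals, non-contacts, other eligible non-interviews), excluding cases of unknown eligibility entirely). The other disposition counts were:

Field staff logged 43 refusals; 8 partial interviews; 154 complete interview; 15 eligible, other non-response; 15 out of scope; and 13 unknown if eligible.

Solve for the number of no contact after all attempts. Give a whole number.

60

Top = 154 + 8 + 43 + 15 = 220
CON3 = 220 / D = 0.786
D = 220 / 0.786 = 279.9
Remaining denominator categories sum to 220
no contact after all attempts = 279.9 − 220 ≈ 60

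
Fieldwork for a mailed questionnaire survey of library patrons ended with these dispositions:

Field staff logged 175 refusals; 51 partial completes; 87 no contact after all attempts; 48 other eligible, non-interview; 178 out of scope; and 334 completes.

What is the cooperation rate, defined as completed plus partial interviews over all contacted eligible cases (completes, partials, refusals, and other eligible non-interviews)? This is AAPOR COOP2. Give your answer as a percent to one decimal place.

Top: 334 + 51 = 385
Base: 334 + 51 + 175 + 48 = 608
COOP2 = 385 / 608 = 0.6332

63.3%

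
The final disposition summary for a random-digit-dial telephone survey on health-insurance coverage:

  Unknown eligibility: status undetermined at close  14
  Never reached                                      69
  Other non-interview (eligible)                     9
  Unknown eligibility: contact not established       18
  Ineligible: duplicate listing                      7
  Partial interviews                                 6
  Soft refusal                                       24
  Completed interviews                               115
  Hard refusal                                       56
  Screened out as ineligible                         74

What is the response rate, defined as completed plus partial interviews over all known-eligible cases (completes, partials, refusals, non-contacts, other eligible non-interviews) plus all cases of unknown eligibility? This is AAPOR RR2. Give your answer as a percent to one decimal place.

38.9%

Refusal or break-off = 56 + 24 = 80
Unknown if eligible = 18 + 14 = 32
Screened out, ineligible = 74 + 7 = 81
Num = 115 + 6 = 121
Denominator = 115 + 6 + 80 + 69 + 9 + 32 = 311
RR2 = 121 / 311 = 0.3891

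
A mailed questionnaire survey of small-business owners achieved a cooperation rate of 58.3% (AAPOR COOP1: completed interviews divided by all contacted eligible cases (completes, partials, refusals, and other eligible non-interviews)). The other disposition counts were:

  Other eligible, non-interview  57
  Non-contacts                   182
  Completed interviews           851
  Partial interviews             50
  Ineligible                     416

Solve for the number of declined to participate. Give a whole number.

COOP1 = 851 / D = 0.583
D = 851 / 0.583 = 1459.7
Rest of base = 958
declined to participate = 1459.7 − 958 ≈ 502

502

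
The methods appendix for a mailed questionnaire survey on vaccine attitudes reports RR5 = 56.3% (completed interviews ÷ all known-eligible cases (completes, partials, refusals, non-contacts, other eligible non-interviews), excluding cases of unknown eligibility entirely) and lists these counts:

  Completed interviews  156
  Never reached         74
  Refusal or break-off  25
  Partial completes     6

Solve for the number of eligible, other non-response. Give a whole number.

16

RR5 = 156 / D = 0.563
D = 156 / 0.563 = 277.1
Rest of base = 261
eligible, other non-response = 277.1 − 261 ≈ 16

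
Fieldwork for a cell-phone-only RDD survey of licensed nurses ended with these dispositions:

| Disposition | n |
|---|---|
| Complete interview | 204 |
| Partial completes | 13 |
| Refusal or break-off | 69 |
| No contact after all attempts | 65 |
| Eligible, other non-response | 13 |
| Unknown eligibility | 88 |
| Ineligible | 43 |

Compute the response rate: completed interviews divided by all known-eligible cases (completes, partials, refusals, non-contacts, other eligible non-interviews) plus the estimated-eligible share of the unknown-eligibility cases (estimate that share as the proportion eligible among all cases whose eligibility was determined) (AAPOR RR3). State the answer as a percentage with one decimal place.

46.1%

Top → 204
Determined eligible → 204 + 13 + 69 + 65 + 13 = 364
e = 364 / (364 + 43) = 364 / 407 = 0.8943
Eligible share of unknowns → 0.8943 × 88 = 78.70
Denominator → 364 + 78.70 = 442.70
RR3 = 204 / 442.70 = 0.4608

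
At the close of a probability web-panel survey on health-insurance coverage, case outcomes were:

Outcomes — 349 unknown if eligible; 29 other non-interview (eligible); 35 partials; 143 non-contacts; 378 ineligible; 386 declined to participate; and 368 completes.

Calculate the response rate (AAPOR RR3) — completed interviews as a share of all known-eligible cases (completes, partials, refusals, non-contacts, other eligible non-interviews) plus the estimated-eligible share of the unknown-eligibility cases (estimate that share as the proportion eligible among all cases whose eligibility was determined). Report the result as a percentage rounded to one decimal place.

30.4%

Numerator: 368
Known eligible: 368 + 35 + 386 + 143 + 29 = 961
e = 961 / (961 + 378) = 961 / 1339 = 0.7177
Estimated eligible among unknowns: 0.7177 × 349 = 250.48
Denominator: 961 + 250.48 = 1211.48
RR3 = 368 / 1211.48 = 0.3038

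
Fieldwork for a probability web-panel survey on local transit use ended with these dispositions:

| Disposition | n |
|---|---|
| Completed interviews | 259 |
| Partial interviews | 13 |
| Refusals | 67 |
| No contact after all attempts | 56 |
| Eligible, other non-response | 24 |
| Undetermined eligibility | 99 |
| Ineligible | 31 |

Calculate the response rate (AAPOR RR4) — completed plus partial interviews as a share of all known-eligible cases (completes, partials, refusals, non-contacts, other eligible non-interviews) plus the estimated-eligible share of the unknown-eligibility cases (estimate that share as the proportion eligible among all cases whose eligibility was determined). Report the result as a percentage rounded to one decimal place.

Num = 259 + 13 = 272
Determined eligible = 259 + 13 + 67 + 56 + 24 = 419
e = 419 / (419 + 31) = 419 / 450 = 0.9311
e × U = 0.9311 × 99 = 92.18
Denom = 419 + 92.18 = 511.18
RR4 = 272 / 511.18 = 0.5321

53.2%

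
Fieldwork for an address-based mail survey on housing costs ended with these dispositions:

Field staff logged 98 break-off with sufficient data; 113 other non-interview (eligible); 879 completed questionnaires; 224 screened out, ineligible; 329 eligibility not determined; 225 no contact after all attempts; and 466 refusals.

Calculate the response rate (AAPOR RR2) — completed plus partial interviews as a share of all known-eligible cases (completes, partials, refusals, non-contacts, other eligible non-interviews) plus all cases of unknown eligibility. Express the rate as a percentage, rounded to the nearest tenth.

Num: 879 + 98 = 977
Denominator: 879 + 98 + 466 + 225 + 113 + 329 = 2110
RR2 = 977 / 2110 = 0.4630

46.3%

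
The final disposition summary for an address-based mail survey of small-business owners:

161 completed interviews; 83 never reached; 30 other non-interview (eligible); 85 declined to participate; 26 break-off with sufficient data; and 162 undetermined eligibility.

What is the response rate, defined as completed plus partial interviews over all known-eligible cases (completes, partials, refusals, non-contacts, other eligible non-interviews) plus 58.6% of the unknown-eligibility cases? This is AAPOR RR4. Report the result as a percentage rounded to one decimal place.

Num: 161 + 26 = 187
Determined eligible: 161 + 26 + 85 + 83 + 30 = 385
Eligible share of unknowns: 0.5860 × 162 = 94.93
Denominator: 385 + 94.93 = 479.93
RR4 = 187 / 479.93 = 0.3896

39.0%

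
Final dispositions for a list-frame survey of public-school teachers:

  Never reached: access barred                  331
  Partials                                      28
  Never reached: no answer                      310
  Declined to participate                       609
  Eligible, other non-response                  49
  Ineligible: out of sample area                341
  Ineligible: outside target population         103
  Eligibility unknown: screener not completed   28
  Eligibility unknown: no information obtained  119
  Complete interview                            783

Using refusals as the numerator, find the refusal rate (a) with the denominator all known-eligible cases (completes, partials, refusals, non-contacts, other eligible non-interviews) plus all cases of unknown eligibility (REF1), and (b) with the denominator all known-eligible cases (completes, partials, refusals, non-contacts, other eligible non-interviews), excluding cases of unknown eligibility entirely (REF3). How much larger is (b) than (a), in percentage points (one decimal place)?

Non-contacts = 310 + 331 = 641
Unknown if eligible = 28 + 119 = 147
Not eligible = 103 + 341 = 444
Num = 609
Denom = 783 + 28 + 609 + 641 + 49 + 147 = 2257
REF1 = 609 / 2257 = 0.2698
Denom = 783 + 28 + 609 + 641 + 49 = 2110
REF3 = 609 / 2110 = 0.2886
Difference = 28.86 − 26.98 = 1.88 percentage points

1.9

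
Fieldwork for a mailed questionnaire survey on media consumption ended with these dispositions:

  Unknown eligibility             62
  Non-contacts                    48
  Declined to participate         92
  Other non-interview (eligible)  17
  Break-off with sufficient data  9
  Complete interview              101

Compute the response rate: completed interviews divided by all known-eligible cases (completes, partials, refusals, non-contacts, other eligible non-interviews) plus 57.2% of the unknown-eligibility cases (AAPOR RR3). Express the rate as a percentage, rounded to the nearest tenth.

33.4%

Numerator → 101
Known eligible → 101 + 9 + 92 + 48 + 17 = 267
Eligible share of unknowns → 0.5720 × 62 = 35.46
Base → 267 + 35.46 = 302.46
RR3 = 101 / 302.46 = 0.3339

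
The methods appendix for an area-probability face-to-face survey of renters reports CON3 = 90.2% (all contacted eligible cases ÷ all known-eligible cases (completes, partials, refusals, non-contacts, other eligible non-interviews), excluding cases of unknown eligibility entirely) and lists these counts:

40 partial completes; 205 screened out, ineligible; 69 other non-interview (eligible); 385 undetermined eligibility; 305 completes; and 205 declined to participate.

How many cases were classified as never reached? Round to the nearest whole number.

67

Numerator → 305 + 40 + 205 + 69 = 619
CON3 = 619 / D = 0.902
D = 619 / 0.902 = 686.3
Other denominator terms total 619
never reached = 686.3 − 619 ≈ 67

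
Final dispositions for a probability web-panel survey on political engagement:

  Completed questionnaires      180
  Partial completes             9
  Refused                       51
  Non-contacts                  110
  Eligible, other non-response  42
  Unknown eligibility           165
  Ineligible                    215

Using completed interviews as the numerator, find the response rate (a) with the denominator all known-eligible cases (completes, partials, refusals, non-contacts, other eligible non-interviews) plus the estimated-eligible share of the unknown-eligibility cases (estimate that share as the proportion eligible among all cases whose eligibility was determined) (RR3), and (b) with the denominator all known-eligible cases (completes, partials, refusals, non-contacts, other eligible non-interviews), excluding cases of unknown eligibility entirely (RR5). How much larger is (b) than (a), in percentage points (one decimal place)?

9.8

Numerator = 180
Determined eligible = 180 + 9 + 51 + 110 + 42 = 392
e = 392 / (392 + 215) = 392 / 607 = 0.6458
Estimated eligible among unknowns = 0.6458 × 165 = 106.56
Denom = 392 + 106.56 = 498.56
RR3 = 180 / 498.56 = 0.3610
Denom = 180 + 9 + 51 + 110 + 42 = 392
RR5 = 180 / 392 = 0.4592
Difference = 45.92 − 36.10 = 9.82 percentage points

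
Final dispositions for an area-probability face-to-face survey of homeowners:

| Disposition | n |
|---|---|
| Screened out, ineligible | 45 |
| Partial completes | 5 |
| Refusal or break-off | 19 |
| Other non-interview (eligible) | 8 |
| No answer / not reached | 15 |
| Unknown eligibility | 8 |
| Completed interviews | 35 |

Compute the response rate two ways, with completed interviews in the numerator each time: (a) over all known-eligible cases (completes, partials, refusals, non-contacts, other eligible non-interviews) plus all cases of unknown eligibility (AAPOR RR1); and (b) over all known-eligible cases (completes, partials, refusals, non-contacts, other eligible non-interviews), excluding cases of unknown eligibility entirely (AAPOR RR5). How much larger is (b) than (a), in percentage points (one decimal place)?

3.8

Numerator = 35
Denominator = 35 + 5 + 19 + 15 + 8 + 8 = 90
RR1 = 35 / 90 = 0.3889
Denominator = 35 + 5 + 19 + 15 + 8 = 82
RR5 = 35 / 82 = 0.4268
Difference = 42.68 − 38.89 = 3.79 percentage points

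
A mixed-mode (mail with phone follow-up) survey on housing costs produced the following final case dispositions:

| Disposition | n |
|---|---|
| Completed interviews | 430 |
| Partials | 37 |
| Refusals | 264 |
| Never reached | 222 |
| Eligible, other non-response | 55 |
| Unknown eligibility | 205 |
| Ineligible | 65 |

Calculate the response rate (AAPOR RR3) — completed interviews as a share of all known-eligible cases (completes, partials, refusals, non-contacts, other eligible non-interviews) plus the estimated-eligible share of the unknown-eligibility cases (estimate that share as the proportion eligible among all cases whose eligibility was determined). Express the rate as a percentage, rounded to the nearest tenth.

Numerator = 430
Known eligible = 430 + 37 + 264 + 222 + 55 = 1008
e = 1008 / (1008 + 65) = 1008 / 1073 = 0.9394
e × U = 0.9394 × 205 = 192.58
Denom = 1008 + 192.58 = 1200.58
RR3 = 430 / 1200.58 = 0.3582

35.8%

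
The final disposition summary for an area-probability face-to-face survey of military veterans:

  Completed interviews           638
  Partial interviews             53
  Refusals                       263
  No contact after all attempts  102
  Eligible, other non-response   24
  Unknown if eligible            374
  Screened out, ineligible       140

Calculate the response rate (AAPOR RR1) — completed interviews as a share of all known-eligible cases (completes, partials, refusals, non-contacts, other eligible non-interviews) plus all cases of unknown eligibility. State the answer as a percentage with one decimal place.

43.9%

Numerator → 638
Denom → 638 + 53 + 263 + 102 + 24 + 374 = 1454
RR1 = 638 / 1454 = 0.4388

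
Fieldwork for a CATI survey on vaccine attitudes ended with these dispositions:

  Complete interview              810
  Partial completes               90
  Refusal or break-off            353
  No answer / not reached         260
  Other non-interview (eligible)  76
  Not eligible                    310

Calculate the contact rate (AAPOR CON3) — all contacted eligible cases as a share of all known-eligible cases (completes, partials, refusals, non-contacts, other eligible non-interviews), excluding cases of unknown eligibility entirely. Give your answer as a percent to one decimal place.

Numerator → 810 + 90 + 353 + 76 = 1329
Base → 810 + 90 + 353 + 260 + 76 = 1589
CON3 = 1329 / 1589 = 0.8364

83.6%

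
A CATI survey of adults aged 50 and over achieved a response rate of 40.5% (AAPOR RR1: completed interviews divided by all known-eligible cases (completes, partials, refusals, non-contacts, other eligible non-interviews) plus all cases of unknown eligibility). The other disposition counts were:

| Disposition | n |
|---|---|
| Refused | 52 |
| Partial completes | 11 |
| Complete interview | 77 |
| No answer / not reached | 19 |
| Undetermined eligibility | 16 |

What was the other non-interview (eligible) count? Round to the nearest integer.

RR1 = 77 / D = 0.405
D = 77 / 0.405 = 190.1
Rest of base = 175
other non-interview (eligible) = 190.1 − 175 ≈ 15

15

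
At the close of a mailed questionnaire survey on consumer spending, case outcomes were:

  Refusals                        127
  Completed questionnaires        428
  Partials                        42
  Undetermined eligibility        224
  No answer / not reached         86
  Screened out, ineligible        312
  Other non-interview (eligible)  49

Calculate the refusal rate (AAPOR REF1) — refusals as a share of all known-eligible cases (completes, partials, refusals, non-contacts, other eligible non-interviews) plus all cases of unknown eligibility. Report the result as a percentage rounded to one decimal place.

Numerator: 127
Base: 428 + 42 + 127 + 86 + 49 + 224 = 956
REF1 = 127 / 956 = 0.1328

13.3%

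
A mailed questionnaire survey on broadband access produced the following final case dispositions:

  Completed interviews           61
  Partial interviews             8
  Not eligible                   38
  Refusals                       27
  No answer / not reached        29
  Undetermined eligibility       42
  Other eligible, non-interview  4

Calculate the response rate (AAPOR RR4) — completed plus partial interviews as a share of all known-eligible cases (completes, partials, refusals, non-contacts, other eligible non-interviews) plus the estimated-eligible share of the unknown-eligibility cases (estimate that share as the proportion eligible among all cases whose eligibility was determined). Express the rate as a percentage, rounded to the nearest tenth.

Num: 61 + 8 = 69
Determined eligible: 61 + 8 + 27 + 29 + 4 = 129
e = 129 / (129 + 38) = 129 / 167 = 0.7725
Eligible share of unknowns: 0.7725 × 42 = 32.45
Base: 129 + 32.45 = 161.45
RR4 = 69 / 161.45 = 0.4274

42.7%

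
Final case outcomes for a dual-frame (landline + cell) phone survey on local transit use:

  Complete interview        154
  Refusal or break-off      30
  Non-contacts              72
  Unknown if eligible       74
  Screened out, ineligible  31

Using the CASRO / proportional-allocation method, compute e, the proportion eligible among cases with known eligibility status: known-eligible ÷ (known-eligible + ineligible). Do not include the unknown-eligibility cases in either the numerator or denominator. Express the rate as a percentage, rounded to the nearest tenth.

Determined eligible: 154 + 30 + 72 = 256
e = 256 / (256 + 31) = 256 / 287 = 0.8920

89.2%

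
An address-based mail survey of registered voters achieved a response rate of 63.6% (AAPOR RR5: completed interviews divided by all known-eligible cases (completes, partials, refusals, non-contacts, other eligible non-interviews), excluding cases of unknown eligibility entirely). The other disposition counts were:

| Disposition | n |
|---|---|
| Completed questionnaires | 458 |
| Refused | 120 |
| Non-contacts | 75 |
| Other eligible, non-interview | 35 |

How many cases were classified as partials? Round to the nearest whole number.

RR5 = 458 / D = 0.636
D = 458 / 0.636 = 720.1
Remaining denominator categories sum to 688
partials = 720.1 − 688 ≈ 32

32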